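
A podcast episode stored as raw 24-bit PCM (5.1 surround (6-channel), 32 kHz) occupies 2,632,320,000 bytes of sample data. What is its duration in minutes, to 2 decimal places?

Byte rate = 32,000 × 3 × 6 = 576,000 bytes/s.
Duration = 2,632,320,000 / 576,000 = 4,570 s.
4,570 s / 60 = 76.17 minutes.

76.17 minutes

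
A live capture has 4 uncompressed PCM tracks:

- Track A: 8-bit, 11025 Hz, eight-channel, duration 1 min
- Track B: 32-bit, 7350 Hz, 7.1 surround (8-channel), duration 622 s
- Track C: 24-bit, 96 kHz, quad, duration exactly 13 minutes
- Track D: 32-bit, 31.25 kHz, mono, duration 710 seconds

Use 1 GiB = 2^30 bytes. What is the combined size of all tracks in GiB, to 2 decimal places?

Track A: 1 min = 60 s; 11,025 × 60 × 1 × 8 = 5,292,000 bytes.
Track B: 7,350 × 622 × 4 × 8 = 146,294,400 bytes.
Track C: exactly 13 minutes = 780 s; 96,000 × 780 × 3 × 4 = 898,560,000 bytes.
Track D: 31,250 × 710 × 4 × 1 = 88,750,000 bytes.
Total = 1,138,896,400 bytes = 1.06 GiB.

1.06 GiB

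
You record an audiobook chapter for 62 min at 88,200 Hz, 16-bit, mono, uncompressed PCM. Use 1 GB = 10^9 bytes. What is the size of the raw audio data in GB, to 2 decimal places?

Duration = 62 min = 3,720 s.
Bytes = 88,200 samples/s × 3,720 s × 2 bytes/sample × 1 ch = 656,208,000 bytes.
656,208,000 / 1,000,000,000 = 0.66 GB.

0.66 GB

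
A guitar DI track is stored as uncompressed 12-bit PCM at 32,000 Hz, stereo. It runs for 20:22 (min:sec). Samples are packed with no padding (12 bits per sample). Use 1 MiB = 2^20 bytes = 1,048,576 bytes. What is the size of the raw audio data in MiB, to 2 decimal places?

111.88 MiB

Duration = 20:22 (min:sec) = 1,222 s.
Bits = 32,000 × 1,222 × 12 × 2 = 938,496,000 bits = 117,312,000 bytes.
117,312,000 / 1,048,576 = 111.88 MiB.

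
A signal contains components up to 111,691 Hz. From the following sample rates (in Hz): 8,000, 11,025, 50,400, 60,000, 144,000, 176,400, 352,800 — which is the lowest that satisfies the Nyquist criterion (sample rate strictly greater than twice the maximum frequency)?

352,800 Hz

Need sample rate > 2 × 111,691 = 223,382 Hz.
Lowest listed rate above 223,382 Hz is 352,800 Hz.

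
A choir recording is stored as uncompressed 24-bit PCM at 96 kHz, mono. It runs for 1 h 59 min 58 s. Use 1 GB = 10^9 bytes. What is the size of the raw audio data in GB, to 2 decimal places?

Duration = 1 h 59 min 58 s = 7,198 s.
Bytes = 96,000 samples/s × 7,198 s × 3 bytes/sample × 1 ch = 2,073,024,000 bytes.
2,073,024,000 / 1,000,000,000 = 2.07 GB.

2.07 GB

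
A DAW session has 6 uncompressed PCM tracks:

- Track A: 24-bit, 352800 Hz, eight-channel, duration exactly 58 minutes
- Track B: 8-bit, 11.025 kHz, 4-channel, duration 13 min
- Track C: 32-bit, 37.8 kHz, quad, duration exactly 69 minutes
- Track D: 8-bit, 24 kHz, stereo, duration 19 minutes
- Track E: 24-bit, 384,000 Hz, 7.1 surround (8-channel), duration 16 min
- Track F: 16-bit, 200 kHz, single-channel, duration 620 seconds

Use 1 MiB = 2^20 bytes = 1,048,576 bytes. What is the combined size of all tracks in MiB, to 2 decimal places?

Track A: exactly 58 minutes = 3,480 s; 352,800 × 3,480 × 3 × 8 = 29,465,856,000 bytes.
Track B: 13 min = 780 s; 11,025 × 780 × 1 × 4 = 34,398,000 bytes.
Track C: exactly 69 minutes = 4,140 s; 37,800 × 4,140 × 4 × 4 = 2,503,872,000 bytes.
Track D: 19 minutes = 1,140 s; 24,000 × 1,140 × 1 × 2 = 54,720,000 bytes.
Track E: 16 min = 960 s; 384,000 × 960 × 3 × 8 = 8,847,360,000 bytes.
Track F: 200,000 × 620 × 2 × 1 = 248,000,000 bytes.
Total = 41,154,206,000 bytes = 39247.71 MiB.

39247.71 MiB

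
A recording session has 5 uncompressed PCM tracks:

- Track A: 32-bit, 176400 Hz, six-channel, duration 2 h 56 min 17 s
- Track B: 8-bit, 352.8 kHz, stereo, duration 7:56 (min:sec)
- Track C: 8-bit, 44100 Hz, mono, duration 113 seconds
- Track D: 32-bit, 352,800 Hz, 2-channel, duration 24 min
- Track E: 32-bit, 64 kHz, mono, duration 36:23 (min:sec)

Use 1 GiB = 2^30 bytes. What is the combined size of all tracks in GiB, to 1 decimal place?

Track A: 2 h 56 min 17 s = 10,577 s; 176,400 × 10,577 × 4 × 6 = 44,778,787,200 bytes.
Track B: 7:56 (min:sec) = 476 s; 352,800 × 476 × 1 × 2 = 335,865,600 bytes.
Track C: 44,100 × 113 × 1 × 1 = 4,983,300 bytes.
Track D: 24 min = 1,440 s; 352,800 × 1,440 × 4 × 2 = 4,064,256,000 bytes.
Track E: 36:23 (min:sec) = 2,183 s; 64,000 × 2,183 × 4 × 1 = 558,848,000 bytes.
Total = 49,742,740,100 bytes = 46.3 GiB.

46.3 GiB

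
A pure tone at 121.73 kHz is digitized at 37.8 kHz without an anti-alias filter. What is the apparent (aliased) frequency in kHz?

8.33 kHz

Nyquist = 37,800/2 = 18,900 Hz; 121,730 Hz exceeds it.
Alias = |121,730 − 3×37,800| = |121,730 − 113,400| = 8,330 Hz = 8.33 kHz.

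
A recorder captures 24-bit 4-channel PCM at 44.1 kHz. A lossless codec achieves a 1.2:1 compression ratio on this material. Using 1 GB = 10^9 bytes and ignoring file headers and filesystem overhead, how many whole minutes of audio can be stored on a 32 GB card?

1,209 minutes

Uncompressed byte rate = 44,100 × 3 × 4 = 529,200 bytes/s.
After 1.2:1 compression, effective rate ≈ 441000 bytes/s.
Capacity = 32 × 1,000,000,000 = 32,000,000,000 bytes.
32,000,000,000 / effective rate ≈ 72562.36 s → 1,209 minutes.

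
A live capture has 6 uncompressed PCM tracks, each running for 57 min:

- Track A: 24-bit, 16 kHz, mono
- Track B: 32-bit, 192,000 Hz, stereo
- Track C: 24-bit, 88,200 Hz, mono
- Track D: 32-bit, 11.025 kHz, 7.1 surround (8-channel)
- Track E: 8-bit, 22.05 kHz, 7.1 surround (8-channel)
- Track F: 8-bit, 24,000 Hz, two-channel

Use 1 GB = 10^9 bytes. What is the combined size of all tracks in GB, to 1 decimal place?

8.3 GB

57 min = 3,420 s.
Track A: 16,000 × 3,420 × 3 × 1 = 164,160,000 bytes.
Track B: 192,000 × 3,420 × 4 × 2 = 5,253,120,000 bytes.
Track C: 88,200 × 3,420 × 3 × 1 = 904,932,000 bytes.
Track D: 11,025 × 3,420 × 4 × 8 = 1,206,576,000 bytes.
Track E: 22,050 × 3,420 × 1 × 8 = 603,288,000 bytes.
Track F: 24,000 × 3,420 × 1 × 2 = 164,160,000 bytes.
Total = 8,296,236,000 bytes = 8.3 GB.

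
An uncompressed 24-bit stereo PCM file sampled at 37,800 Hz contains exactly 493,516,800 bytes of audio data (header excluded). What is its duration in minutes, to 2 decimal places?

36.27 minutes

Byte rate = 37,800 × 3 × 2 = 226,800 bytes/s.
Duration = 493,516,800 / 226,800 = 2,176 s.
2,176 s / 60 = 36.27 minutes.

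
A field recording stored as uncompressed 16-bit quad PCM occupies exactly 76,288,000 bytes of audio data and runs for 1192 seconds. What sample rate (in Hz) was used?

Bytes = sample_rate × seconds × bytes_per_sample × channels.
sample_rate = 76,288,000 / (1,192 × 2 × 4) = 76,288,000 / 9,536 = 8,000 Hz.

8,000 Hz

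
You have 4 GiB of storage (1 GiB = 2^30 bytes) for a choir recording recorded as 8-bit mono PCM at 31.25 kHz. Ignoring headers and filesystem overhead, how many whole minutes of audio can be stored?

Uncompressed byte rate = 31,250 × 1 × 1 = 31,250 bytes/s.
Capacity = 4 × 1,073,741,824 = 4,294,967,296 bytes.
4,294,967,296 / 31,250 ≈ 137438.95 s → 2,290 minutes.

2,290 minutes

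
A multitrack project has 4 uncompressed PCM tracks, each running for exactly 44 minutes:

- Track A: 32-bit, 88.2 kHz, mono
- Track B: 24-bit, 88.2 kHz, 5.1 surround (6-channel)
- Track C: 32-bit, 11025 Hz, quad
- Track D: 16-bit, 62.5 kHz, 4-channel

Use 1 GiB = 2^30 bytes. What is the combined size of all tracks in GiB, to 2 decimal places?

exactly 44 minutes = 2,640 s.
Track A: 88,200 × 2,640 × 4 × 1 = 931,392,000 bytes.
Track B: 88,200 × 2,640 × 3 × 6 = 4,191,264,000 bytes.
Track C: 11,025 × 2,640 × 4 × 4 = 465,696,000 bytes.
Track D: 62,500 × 2,640 × 2 × 4 = 1,320,000,000 bytes.
Total = 6,908,352,000 bytes = 6.43 GiB.

6.43 GiB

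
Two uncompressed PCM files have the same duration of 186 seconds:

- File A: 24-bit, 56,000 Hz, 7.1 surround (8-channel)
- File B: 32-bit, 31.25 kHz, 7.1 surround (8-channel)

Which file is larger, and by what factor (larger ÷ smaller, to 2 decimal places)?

File A: 56,000 × 3 × 8 = 1,344,000 bytes/s.
File B: 31,250 × 4 × 8 = 1,000,000 bytes/s.
File A is larger; ratio = 249,984,000 / 186,000,000 = 1.34.

File A, by a factor of 1.34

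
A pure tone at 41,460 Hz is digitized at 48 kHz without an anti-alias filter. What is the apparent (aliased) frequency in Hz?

6,540 Hz

Nyquist = 48,000/2 = 24,000 Hz; 41,460 Hz exceeds it.
Alias = |41,460 − 1×48,000| = |41,460 − 48,000| = 6,540 Hz.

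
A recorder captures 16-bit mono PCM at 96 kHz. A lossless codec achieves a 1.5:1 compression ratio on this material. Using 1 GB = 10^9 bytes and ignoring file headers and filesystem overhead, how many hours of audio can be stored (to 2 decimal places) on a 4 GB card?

Uncompressed byte rate = 96,000 × 2 × 1 = 192,000 bytes/s.
After 1.5:1 compression, effective rate ≈ 128000 bytes/s.
Capacity = 4 × 1,000,000,000 = 4,000,000,000 bytes.
4,000,000,000 / effective rate ≈ 31250 s → 8.68 hours.

8.68 hours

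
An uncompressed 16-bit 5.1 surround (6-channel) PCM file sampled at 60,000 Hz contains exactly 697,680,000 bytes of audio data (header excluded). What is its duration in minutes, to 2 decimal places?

Byte rate = 60,000 × 2 × 6 = 720,000 bytes/s.
Duration = 697,680,000 / 720,000 = 969 s.
969 s / 60 = 16.15 minutes.

16.15 minutes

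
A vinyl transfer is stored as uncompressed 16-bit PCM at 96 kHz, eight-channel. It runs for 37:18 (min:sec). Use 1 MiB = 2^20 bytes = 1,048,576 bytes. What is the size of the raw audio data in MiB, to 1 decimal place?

Duration = 37:18 (min:sec) = 2,238 s.
Bytes = 96,000 samples/s × 2,238 s × 2 bytes/sample × 8 ch = 3,437,568,000 bytes.
3,437,568,000 / 1,048,576 = 3278.3 MiB.

3278.3 MiB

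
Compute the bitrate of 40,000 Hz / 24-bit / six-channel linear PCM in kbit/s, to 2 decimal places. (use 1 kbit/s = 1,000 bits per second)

5760.00 kbit/s

Bit rate = 40,000 × 24 × 6 = 5,760,000 bits/s.
= 5760.00 kbit/s.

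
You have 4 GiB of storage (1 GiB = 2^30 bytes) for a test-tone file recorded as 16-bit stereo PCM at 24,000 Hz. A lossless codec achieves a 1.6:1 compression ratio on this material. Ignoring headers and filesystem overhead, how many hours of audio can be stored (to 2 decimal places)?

Uncompressed byte rate = 24,000 × 2 × 2 = 96,000 bytes/s.
After 1.6:1 compression, effective rate ≈ 60000 bytes/s.
Capacity = 4 × 1,073,741,824 = 4,294,967,296 bytes.
4,294,967,296 / effective rate ≈ 71582.79 s → 19.88 hours.

19.88 hours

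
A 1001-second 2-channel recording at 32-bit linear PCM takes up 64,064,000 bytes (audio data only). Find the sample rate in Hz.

8,000 Hz

Bytes = sample_rate × seconds × bytes_per_sample × channels.
sample_rate = 64,064,000 / (1,001 × 4 × 2) = 64,064,000 / 8,008 = 8,000 Hz.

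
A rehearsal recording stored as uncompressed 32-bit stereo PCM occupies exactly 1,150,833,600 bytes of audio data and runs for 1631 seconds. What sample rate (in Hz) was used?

88,200 Hz

Bytes = sample_rate × seconds × bytes_per_sample × channels.
sample_rate = 1,150,833,600 / (1,631 × 4 × 2) = 1,150,833,600 / 13,048 = 88,200 Hz.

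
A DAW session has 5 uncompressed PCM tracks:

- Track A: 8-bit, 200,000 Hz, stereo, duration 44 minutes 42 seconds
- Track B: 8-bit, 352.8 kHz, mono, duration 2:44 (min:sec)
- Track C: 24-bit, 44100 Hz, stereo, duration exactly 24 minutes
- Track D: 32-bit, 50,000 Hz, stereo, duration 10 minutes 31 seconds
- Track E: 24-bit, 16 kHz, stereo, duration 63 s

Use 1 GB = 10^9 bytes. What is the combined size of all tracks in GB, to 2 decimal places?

Track A: 44 minutes 42 seconds = 2,682 s; 200,000 × 2,682 × 1 × 2 = 1,072,800,000 bytes.
Track B: 2:44 (min:sec) = 164 s; 352,800 × 164 × 1 × 1 = 57,859,200 bytes.
Track C: exactly 24 minutes = 1,440 s; 44,100 × 1,440 × 3 × 2 = 381,024,000 bytes.
Track D: 10 minutes 31 seconds = 631 s; 50,000 × 631 × 4 × 2 = 252,400,000 bytes.
Track E: 16,000 × 63 × 3 × 2 = 6,048,000 bytes.
Total = 1,770,131,200 bytes = 1.77 GB.

1.77 GB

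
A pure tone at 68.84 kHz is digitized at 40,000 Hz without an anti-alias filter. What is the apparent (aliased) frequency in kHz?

Nyquist = 40,000/2 = 20,000 Hz; 68,840 Hz exceeds it.
Alias = |68,840 − 2×40,000| = |68,840 − 80,000| = 11,160 Hz = 11.16 kHz.

11.16 kHz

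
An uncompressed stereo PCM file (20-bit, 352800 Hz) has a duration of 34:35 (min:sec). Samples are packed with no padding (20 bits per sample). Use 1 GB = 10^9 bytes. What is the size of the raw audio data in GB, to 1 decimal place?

3.7 GB

Duration = 34:35 (min:sec) = 2,075 s.
Bits = 352,800 × 2,075 × 20 × 2 = 29,282,400,000 bits = 3,660,300,000 bytes.
3,660,300,000 / 1,000,000,000 = 3.7 GB.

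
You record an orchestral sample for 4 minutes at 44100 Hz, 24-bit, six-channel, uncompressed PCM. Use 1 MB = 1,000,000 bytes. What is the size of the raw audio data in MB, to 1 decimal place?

190.5 MB

Duration = 4 minutes = 240 s.
Bytes = 44,100 samples/s × 240 s × 3 bytes/sample × 6 ch = 190,512,000 bytes.
190,512,000 / 1,000,000 = 190.5 MB.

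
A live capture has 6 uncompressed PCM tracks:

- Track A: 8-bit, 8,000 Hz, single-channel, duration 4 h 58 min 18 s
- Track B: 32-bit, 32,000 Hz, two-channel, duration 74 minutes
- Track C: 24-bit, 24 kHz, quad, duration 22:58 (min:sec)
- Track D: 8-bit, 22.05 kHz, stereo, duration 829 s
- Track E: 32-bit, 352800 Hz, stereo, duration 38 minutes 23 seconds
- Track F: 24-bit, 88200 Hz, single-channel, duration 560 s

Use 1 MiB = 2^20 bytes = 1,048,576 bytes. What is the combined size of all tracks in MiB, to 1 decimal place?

7974.1 MiB

Track A: 4 h 58 min 18 s = 17,898 s; 8,000 × 17,898 × 1 × 1 = 143,184,000 bytes.
Track B: 74 minutes = 4,440 s; 32,000 × 4,440 × 4 × 2 = 1,136,640,000 bytes.
Track C: 22:58 (min:sec) = 1,378 s; 24,000 × 1,378 × 3 × 4 = 396,864,000 bytes.
Track D: 22,050 × 829 × 1 × 2 = 36,558,900 bytes.
Track E: 38 minutes 23 seconds = 2,303 s; 352,800 × 2,303 × 4 × 2 = 6,499,987,200 bytes.
Track F: 88,200 × 560 × 3 × 1 = 148,176,000 bytes.
Total = 8,361,410,100 bytes = 7974.1 MiB.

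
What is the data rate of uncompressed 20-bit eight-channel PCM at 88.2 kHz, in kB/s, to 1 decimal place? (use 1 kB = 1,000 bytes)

1764.0 kB/s

Bit rate = 88,200 × 20 × 8 = 14,112,000 bits/s.
14,112,000 / 8 = 1,764,000 B/s = 1764.0 kB/s.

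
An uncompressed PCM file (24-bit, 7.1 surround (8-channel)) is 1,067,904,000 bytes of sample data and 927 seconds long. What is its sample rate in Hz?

48,000 Hz

Bytes = sample_rate × seconds × bytes_per_sample × channels.
sample_rate = 1,067,904,000 / (927 × 3 × 8) = 1,067,904,000 / 22,248 = 48,000 Hz.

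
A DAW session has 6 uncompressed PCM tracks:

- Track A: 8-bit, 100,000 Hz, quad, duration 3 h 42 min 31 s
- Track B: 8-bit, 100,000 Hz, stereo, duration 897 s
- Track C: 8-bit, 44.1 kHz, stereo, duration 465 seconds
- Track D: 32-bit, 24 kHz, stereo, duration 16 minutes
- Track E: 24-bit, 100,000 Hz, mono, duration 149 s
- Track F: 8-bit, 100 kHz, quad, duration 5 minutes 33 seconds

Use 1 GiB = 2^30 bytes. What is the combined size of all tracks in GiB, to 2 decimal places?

5.52 GiB

Track A: 3 h 42 min 31 s = 13,351 s; 100,000 × 13,351 × 1 × 4 = 5,340,400,000 bytes.
Track B: 100,000 × 897 × 1 × 2 = 179,400,000 bytes.
Track C: 44,100 × 465 × 1 × 2 = 41,013,000 bytes.
Track D: 16 minutes = 960 s; 24,000 × 960 × 4 × 2 = 184,320,000 bytes.
Track E: 100,000 × 149 × 3 × 1 = 44,700,000 bytes.
Track F: 5 minutes 33 seconds = 333 s; 100,000 × 333 × 1 × 4 = 133,200,000 bytes.
Total = 5,923,033,000 bytes = 5.52 GiB.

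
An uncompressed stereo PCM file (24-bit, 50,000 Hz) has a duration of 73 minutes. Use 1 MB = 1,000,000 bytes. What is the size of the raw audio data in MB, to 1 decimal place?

1314.0 MB

Duration = 73 minutes = 4,380 s.
Bytes = 50,000 samples/s × 4,380 s × 3 bytes/sample × 2 ch = 1,314,000,000 bytes.
1,314,000,000 / 1,000,000 = 1314.0 MB.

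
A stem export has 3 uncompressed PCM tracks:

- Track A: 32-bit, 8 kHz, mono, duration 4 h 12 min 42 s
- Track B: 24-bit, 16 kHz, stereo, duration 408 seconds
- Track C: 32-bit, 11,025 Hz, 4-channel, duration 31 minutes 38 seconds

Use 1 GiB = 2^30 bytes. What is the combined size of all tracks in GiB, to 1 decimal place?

Track A: 4 h 12 min 42 s = 15,162 s; 8,000 × 15,162 × 4 × 1 = 485,184,000 bytes.
Track B: 16,000 × 408 × 3 × 2 = 39,168,000 bytes.
Track C: 31 minutes 38 seconds = 1,898 s; 11,025 × 1,898 × 4 × 4 = 334,807,200 bytes.
Total = 859,159,200 bytes = 0.8 GiB.

0.8 GiB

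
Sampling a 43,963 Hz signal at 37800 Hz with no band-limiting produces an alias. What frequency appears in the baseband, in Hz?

Nyquist = 37,800/2 = 18,900 Hz; 43,963 Hz exceeds it.
Alias = |43,963 − 1×37,800| = |43,963 − 37,800| = 6,163 Hz.

6,163 Hz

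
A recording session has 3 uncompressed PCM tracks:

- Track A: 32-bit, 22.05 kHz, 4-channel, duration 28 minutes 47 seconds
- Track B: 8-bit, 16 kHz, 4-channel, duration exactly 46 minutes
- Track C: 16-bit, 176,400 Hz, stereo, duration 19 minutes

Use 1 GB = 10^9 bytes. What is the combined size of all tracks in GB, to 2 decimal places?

1.59 GB

Track A: 28 minutes 47 seconds = 1,727 s; 22,050 × 1,727 × 4 × 4 = 609,285,600 bytes.
Track B: exactly 46 minutes = 2,760 s; 16,000 × 2,760 × 1 × 4 = 176,640,000 bytes.
Track C: 19 minutes = 1,140 s; 176,400 × 1,140 × 2 × 2 = 804,384,000 bytes.
Total = 1,590,309,600 bytes = 1.59 GB.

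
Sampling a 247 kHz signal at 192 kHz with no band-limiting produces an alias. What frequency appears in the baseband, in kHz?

55 kHz

Nyquist = 192,000/2 = 96,000 Hz; 247,000 Hz exceeds it.
Alias = |247,000 − 1×192,000| = |247,000 − 192,000| = 55,000 Hz = 55 kHz.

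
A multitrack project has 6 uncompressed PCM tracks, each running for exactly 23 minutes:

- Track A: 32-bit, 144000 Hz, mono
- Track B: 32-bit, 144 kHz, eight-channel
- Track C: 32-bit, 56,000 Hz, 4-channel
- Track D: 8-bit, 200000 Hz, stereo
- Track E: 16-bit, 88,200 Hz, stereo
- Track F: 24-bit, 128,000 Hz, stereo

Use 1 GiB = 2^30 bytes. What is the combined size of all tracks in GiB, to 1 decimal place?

exactly 23 minutes = 1,380 s.
Track A: 144,000 × 1,380 × 4 × 1 = 794,880,000 bytes.
Track B: 144,000 × 1,380 × 4 × 8 = 6,359,040,000 bytes.
Track C: 56,000 × 1,380 × 4 × 4 = 1,236,480,000 bytes.
Track D: 200,000 × 1,380 × 1 × 2 = 552,000,000 bytes.
Track E: 88,200 × 1,380 × 2 × 2 = 486,864,000 bytes.
Track F: 128,000 × 1,380 × 3 × 2 = 1,059,840,000 bytes.
Total = 10,489,104,000 bytes = 9.8 GiB.

9.8 GiB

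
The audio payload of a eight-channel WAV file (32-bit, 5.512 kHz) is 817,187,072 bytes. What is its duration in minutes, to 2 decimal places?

Byte rate = 5,512 × 4 × 8 = 176,384 bytes/s.
Duration = 817,187,072 / 176,384 = 4,633 s.
4,633 s / 60 = 77.22 minutes.

77.22 minutes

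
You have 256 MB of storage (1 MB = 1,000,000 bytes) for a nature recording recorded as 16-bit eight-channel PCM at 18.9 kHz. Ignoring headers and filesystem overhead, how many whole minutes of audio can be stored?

Uncompressed byte rate = 18,900 × 2 × 8 = 302,400 bytes/s.
Capacity = 256 × 1,000,000 = 256,000,000 bytes.
256,000,000 / 302,400 ≈ 846.56 s → 14 minutes.

14 minutes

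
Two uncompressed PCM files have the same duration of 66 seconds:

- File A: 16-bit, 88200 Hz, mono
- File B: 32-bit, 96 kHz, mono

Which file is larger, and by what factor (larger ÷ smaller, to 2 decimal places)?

File A: 88,200 × 2 × 1 = 176,400 bytes/s.
File B: 96,000 × 4 × 1 = 384,000 bytes/s.
File B is larger; ratio = 25,344,000 / 11,642,400 = 2.18.

File B, by a factor of 2.18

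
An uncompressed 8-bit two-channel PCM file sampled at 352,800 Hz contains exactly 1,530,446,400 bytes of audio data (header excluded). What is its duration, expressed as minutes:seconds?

Byte rate = 352,800 × 1 × 2 = 705,600 bytes/s.
Duration = 1,530,446,400 / 705,600 = 2,169 s.
2,169 s = 36:09.

36:09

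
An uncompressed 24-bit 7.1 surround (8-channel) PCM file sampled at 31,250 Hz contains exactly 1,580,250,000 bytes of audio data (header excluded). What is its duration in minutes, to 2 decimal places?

35.12 minutes

Byte rate = 31,250 × 3 × 8 = 750,000 bytes/s.
Duration = 1,580,250,000 / 750,000 = 2,107 s.
2,107 s / 60 = 35.12 minutes.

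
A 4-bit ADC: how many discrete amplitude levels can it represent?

16 levels

2^4 = 16.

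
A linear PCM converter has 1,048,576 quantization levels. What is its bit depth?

20 bits

log2(1,048,576) = 20.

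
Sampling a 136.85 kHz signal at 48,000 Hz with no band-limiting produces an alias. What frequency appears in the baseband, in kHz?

Nyquist = 48,000/2 = 24,000 Hz; 136,850 Hz exceeds it.
Alias = |136,850 − 3×48,000| = |136,850 − 144,000| = 7,150 Hz = 7.15 kHz.

7.15 kHz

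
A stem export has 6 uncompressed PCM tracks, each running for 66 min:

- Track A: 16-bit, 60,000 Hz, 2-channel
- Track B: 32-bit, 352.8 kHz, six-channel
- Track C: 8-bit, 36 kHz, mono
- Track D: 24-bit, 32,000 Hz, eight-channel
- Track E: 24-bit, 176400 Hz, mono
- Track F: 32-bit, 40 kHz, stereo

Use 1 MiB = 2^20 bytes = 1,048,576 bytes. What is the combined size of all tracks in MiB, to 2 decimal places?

39126.57 MiB

66 min = 3,960 s.
Track A: 60,000 × 3,960 × 2 × 2 = 950,400,000 bytes.
Track B: 352,800 × 3,960 × 4 × 6 = 33,530,112,000 bytes.
Track C: 36,000 × 3,960 × 1 × 1 = 142,560,000 bytes.
Track D: 32,000 × 3,960 × 3 × 8 = 3,041,280,000 bytes.
Track E: 176,400 × 3,960 × 3 × 1 = 2,095,632,000 bytes.
Track F: 40,000 × 3,960 × 4 × 2 = 1,267,200,000 bytes.
Total = 41,027,184,000 bytes = 39126.57 MiB.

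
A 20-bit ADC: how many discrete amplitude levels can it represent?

2^20 = 1,048,576.

1,048,576 levels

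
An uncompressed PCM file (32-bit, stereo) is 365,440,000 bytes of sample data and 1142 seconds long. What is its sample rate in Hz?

40,000 Hz

Bytes = sample_rate × seconds × bytes_per_sample × channels.
sample_rate = 365,440,000 / (1,142 × 4 × 2) = 365,440,000 / 9,136 = 40,000 Hz.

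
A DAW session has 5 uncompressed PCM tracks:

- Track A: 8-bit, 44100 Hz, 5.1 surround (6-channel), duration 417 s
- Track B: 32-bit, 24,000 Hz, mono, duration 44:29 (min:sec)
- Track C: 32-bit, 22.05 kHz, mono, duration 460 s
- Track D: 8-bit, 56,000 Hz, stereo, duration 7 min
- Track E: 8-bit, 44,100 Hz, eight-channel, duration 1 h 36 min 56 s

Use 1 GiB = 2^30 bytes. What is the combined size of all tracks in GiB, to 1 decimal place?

2.3 GiB

Track A: 44,100 × 417 × 1 × 6 = 110,338,200 bytes.
Track B: 44:29 (min:sec) = 2,669 s; 24,000 × 2,669 × 4 × 1 = 256,224,000 bytes.
Track C: 22,050 × 460 × 4 × 1 = 40,572,000 bytes.
Track D: 7 min = 420 s; 56,000 × 420 × 1 × 2 = 47,040,000 bytes.
Track E: 1 h 36 min 56 s = 5,816 s; 44,100 × 5,816 × 1 × 8 = 2,051,884,800 bytes.
Total = 2,506,059,000 bytes = 2.3 GiB.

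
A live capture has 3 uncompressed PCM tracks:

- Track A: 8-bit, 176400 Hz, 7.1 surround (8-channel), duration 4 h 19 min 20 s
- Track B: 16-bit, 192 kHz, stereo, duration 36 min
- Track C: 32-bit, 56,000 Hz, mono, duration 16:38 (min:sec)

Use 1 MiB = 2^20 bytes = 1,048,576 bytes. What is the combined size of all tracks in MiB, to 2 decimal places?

Track A: 4 h 19 min 20 s = 15,560 s; 176,400 × 15,560 × 1 × 8 = 21,958,272,000 bytes.
Track B: 36 min = 2,160 s; 192,000 × 2,160 × 2 × 2 = 1,658,880,000 bytes.
Track C: 16:38 (min:sec) = 998 s; 56,000 × 998 × 4 × 1 = 223,552,000 bytes.
Total = 23,840,704,000 bytes = 22736.27 MiB.

22736.27 MiB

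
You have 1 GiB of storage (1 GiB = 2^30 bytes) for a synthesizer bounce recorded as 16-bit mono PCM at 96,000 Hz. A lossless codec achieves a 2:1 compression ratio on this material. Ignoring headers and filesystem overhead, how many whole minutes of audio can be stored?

186 minutes

Uncompressed byte rate = 96,000 × 2 × 1 = 192,000 bytes/s.
After 2:1 compression, effective rate ≈ 96000 bytes/s.
Capacity = 1 × 1,073,741,824 = 1,073,741,824 bytes.
1,073,741,824 / effective rate ≈ 11184.81 s → 186 minutes.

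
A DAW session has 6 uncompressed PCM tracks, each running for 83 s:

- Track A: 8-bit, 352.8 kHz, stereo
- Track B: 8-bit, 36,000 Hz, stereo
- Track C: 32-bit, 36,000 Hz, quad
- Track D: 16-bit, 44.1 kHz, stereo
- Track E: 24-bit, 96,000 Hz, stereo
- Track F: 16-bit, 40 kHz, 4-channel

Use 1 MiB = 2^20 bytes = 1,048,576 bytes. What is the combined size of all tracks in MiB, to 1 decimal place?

192.0 MiB

Track A: 352,800 × 83 × 1 × 2 = 58,564,800 bytes.
Track B: 36,000 × 83 × 1 × 2 = 5,976,000 bytes.
Track C: 36,000 × 83 × 4 × 4 = 47,808,000 bytes.
Track D: 44,100 × 83 × 2 × 2 = 14,641,200 bytes.
Track E: 96,000 × 83 × 3 × 2 = 47,808,000 bytes.
Track F: 40,000 × 83 × 2 × 4 = 26,560,000 bytes.
Total = 201,358,000 bytes = 192.0 MiB.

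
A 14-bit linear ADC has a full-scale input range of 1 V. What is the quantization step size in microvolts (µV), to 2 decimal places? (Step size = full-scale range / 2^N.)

61.04 µV

1 V / 2^14 = 1 / 16,384 V = 61.04 µV.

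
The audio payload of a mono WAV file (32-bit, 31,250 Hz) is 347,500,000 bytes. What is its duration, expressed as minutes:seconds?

46:20

Byte rate = 31,250 × 4 × 1 = 125,000 bytes/s.
Duration = 347,500,000 / 125,000 = 2,780 s.
2,780 s = 46:20.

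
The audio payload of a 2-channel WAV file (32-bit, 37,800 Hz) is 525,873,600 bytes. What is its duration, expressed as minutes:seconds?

Byte rate = 37,800 × 4 × 2 = 302,400 bytes/s.
Duration = 525,873,600 / 302,400 = 1,739 s.
1,739 s = 28:59.

28:59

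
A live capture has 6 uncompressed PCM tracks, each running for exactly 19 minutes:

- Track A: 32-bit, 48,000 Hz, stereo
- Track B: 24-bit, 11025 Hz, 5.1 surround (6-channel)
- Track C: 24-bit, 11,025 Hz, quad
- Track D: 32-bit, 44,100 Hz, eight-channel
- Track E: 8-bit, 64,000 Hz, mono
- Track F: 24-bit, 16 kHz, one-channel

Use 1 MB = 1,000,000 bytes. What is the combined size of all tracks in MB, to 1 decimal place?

exactly 19 minutes = 1,140 s.
Track A: 48,000 × 1,140 × 4 × 2 = 437,760,000 bytes.
Track B: 11,025 × 1,140 × 3 × 6 = 226,233,000 bytes.
Track C: 11,025 × 1,140 × 3 × 4 = 150,822,000 bytes.
Track D: 44,100 × 1,140 × 4 × 8 = 1,608,768,000 bytes.
Track E: 64,000 × 1,140 × 1 × 1 = 72,960,000 bytes.
Track F: 16,000 × 1,140 × 3 × 1 = 54,720,000 bytes.
Total = 2,551,263,000 bytes = 2551.3 MB.

2551.3 MB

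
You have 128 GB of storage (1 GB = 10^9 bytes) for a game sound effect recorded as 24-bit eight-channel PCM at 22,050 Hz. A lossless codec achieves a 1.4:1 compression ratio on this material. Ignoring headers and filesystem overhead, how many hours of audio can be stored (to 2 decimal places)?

Uncompressed byte rate = 22,050 × 3 × 8 = 529,200 bytes/s.
After 1.4:1 compression, effective rate ≈ 378000 bytes/s.
Capacity = 128 × 1,000,000,000 = 128,000,000,000 bytes.
128,000,000,000 / effective rate ≈ 338624.34 s → 94.06 hours.

94.06 hours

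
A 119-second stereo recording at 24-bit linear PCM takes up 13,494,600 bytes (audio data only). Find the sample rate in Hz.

Bytes = sample_rate × seconds × bytes_per_sample × channels.
sample_rate = 13,494,600 / (119 × 3 × 2) = 13,494,600 / 714 = 18,900 Hz.

18,900 Hz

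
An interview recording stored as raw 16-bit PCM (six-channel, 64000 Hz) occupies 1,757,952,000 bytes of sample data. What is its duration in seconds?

2,289 seconds

Byte rate = 64,000 × 2 × 6 = 768,000 bytes/s.
Duration = 1,757,952,000 / 768,000 = 2,289 s.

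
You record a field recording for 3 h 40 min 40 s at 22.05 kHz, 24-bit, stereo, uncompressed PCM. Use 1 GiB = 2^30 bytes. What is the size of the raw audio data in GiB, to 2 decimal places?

1.63 GiB

Duration = 3 h 40 min 40 s = 13,240 s.
Bytes = 22,050 samples/s × 13,240 s × 3 bytes/sample × 2 ch = 1,751,652,000 bytes.
1,751,652,000 / 1,073,741,824 = 1.63 GiB.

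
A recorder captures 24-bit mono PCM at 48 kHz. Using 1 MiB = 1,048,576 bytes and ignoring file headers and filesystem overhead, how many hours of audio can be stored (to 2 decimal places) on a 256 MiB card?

0.52 hours

Uncompressed byte rate = 48,000 × 3 × 1 = 144,000 bytes/s.
Capacity = 256 × 1,048,576 = 268,435,456 bytes.
268,435,456 / 144,000 ≈ 1864.14 s → 0.52 hours.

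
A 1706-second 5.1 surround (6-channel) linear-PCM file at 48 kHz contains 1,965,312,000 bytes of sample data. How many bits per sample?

32 bits

Bytes per sample = 1,965,312,000 / (48,000 × 1,706 × 6) = 1,965,312,000 / 491,328,000 = 4.
Bit depth = 4 × 8 = 32 bits.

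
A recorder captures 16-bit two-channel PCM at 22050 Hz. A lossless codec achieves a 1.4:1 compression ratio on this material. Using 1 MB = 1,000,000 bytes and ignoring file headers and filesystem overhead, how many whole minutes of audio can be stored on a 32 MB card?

Uncompressed byte rate = 22,050 × 2 × 2 = 88,200 bytes/s.
After 1.4:1 compression, effective rate ≈ 63000 bytes/s.
Capacity = 32 × 1,000,000 = 32,000,000 bytes.
32,000,000 / effective rate ≈ 507.94 s → 8 minutes.

8 minutes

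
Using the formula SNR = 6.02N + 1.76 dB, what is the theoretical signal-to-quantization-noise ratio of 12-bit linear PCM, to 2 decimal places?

74.00 dB

6.02 × 12 + 1.76 = 74.00 dB.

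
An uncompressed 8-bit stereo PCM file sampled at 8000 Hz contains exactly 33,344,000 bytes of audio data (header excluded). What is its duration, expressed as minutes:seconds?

34:44

Byte rate = 8,000 × 1 × 2 = 16,000 bytes/s.
Duration = 33,344,000 / 16,000 = 2,084 s.
2,084 s = 34:44.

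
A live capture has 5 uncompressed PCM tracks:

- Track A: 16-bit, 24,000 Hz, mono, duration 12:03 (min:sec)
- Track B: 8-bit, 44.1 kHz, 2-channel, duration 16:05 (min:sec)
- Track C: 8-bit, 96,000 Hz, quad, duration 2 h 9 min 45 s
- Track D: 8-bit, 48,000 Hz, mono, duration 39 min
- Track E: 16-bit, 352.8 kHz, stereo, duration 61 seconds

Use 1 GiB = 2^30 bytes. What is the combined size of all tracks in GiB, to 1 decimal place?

3.1 GiB

Track A: 12:03 (min:sec) = 723 s; 24,000 × 723 × 2 × 1 = 34,704,000 bytes.
Track B: 16:05 (min:sec) = 965 s; 44,100 × 965 × 1 × 2 = 85,113,000 bytes.
Track C: 2 h 9 min 45 s = 7,785 s; 96,000 × 7,785 × 1 × 4 = 2,989,440,000 bytes.
Track D: 39 min = 2,340 s; 48,000 × 2,340 × 1 × 1 = 112,320,000 bytes.
Track E: 352,800 × 61 × 2 × 2 = 86,083,200 bytes.
Total = 3,307,660,200 bytes = 3.1 GiB.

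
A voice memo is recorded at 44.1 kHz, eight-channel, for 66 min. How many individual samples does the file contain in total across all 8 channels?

66 min = 3,960 s.
44,100 × 3,960 s × 8 ch = 1,397,088,000 samples.

1,397,088,000 samples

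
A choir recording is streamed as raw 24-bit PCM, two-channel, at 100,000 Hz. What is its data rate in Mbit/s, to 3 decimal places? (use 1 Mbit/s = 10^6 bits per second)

Bit rate = 100,000 × 24 × 2 = 4,800,000 bits/s.
= 4.800 Mbit/s.

4.800 Mbit/s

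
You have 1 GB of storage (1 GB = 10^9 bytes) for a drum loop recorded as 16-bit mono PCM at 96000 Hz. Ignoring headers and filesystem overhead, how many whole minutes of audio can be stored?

86 minutes

Uncompressed byte rate = 96,000 × 2 × 1 = 192,000 bytes/s.
Capacity = 1 × 1,000,000,000 = 1,000,000,000 bytes.
1,000,000,000 / 192,000 ≈ 5208.33 s → 86 minutes.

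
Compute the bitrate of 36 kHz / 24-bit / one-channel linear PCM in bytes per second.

108,000 bytes/s

Bit rate = 36,000 × 24 × 1 = 864,000 bits/s.
864,000 / 8 = 108,000 bytes/s.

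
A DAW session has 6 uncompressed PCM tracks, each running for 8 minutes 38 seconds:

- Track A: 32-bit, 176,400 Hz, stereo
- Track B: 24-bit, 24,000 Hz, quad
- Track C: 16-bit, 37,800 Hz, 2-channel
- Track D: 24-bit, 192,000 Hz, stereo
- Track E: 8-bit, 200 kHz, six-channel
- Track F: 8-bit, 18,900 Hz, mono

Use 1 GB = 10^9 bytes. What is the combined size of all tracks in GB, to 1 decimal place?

8 minutes 38 seconds = 518 s.
Track A: 176,400 × 518 × 4 × 2 = 731,001,600 bytes.
Track B: 24,000 × 518 × 3 × 4 = 149,184,000 bytes.
Track C: 37,800 × 518 × 2 × 2 = 78,321,600 bytes.
Track D: 192,000 × 518 × 3 × 2 = 596,736,000 bytes.
Track E: 200,000 × 518 × 1 × 6 = 621,600,000 bytes.
Track F: 18,900 × 518 × 1 × 1 = 9,790,200 bytes.
Total = 2,186,633,400 bytes = 2.2 GB.

2.2 GB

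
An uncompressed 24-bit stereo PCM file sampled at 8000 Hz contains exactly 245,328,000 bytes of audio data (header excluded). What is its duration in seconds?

Byte rate = 8,000 × 3 × 2 = 48,000 bytes/s.
Duration = 245,328,000 / 48,000 = 5,111 s.

5,111 seconds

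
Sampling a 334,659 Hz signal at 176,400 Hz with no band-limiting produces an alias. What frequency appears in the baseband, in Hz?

18,141 Hz

Nyquist = 176,400/2 = 88,200 Hz; 334,659 Hz exceeds it.
Alias = |334,659 − 2×176,400| = |334,659 − 352,800| = 18,141 Hz.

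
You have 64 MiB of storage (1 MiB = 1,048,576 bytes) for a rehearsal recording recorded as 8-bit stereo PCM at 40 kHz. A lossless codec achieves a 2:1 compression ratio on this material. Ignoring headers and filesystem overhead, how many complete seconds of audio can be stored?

Uncompressed byte rate = 40,000 × 1 × 2 = 80,000 bytes/s.
After 2:1 compression, effective rate ≈ 40000 bytes/s.
Capacity = 64 × 1,048,576 = 67,108,864 bytes.
67,108,864 / effective rate ≈ 1677.72 s → 1,677 seconds.

1,677 seconds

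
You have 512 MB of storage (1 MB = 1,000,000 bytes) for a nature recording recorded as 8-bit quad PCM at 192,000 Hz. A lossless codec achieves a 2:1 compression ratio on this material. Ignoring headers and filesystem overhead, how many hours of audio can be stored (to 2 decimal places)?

0.37 hours

Uncompressed byte rate = 192,000 × 1 × 4 = 768,000 bytes/s.
After 2:1 compression, effective rate ≈ 384000 bytes/s.
Capacity = 512 × 1,000,000 = 512,000,000 bytes.
512,000,000 / effective rate ≈ 1333.33 s → 0.37 hours.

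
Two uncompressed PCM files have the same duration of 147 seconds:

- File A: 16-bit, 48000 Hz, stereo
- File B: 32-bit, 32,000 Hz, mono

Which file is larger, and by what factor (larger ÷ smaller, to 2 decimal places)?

File A, by a factor of 1.50

File A: 48,000 × 2 × 2 = 192,000 bytes/s.
File B: 32,000 × 4 × 1 = 128,000 bytes/s.
File A is larger; ratio = 28,224,000 / 18,816,000 = 1.50.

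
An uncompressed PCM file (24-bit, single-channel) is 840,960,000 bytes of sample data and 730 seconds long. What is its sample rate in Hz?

384,000 Hz

Bytes = sample_rate × seconds × bytes_per_sample × channels.
sample_rate = 840,960,000 / (730 × 3 × 1) = 840,960,000 / 2,190 = 384,000 Hz.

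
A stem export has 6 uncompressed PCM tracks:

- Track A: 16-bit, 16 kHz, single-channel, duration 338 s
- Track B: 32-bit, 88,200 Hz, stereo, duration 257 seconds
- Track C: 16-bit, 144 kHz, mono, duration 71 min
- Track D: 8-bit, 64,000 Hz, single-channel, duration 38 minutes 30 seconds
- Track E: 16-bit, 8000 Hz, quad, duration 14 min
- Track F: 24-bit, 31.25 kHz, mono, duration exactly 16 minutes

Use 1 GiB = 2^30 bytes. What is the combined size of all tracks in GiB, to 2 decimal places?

1.59 GiB

Track A: 16,000 × 338 × 2 × 1 = 10,816,000 bytes.
Track B: 88,200 × 257 × 4 × 2 = 181,339,200 bytes.
Track C: 71 min = 4,260 s; 144,000 × 4,260 × 2 × 1 = 1,226,880,000 bytes.
Track D: 38 minutes 30 seconds = 2,310 s; 64,000 × 2,310 × 1 × 1 = 147,840,000 bytes.
Track E: 14 min = 840 s; 8,000 × 840 × 2 × 4 = 53,760,000 bytes.
Track F: exactly 16 minutes = 960 s; 31,250 × 960 × 3 × 1 = 90,000,000 bytes.
Total = 1,710,635,200 bytes = 1.59 GiB.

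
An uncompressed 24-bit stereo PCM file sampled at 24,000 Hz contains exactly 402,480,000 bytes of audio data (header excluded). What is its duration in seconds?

2,795 seconds

Byte rate = 24,000 × 3 × 2 = 144,000 bytes/s.
Duration = 402,480,000 / 144,000 = 2,795 s.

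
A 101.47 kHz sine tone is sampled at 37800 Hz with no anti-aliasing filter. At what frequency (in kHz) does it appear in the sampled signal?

11.93 kHz

Nyquist = 37,800/2 = 18,900 Hz; 101,470 Hz exceeds it.
Alias = |101,470 − 3×37,800| = |101,470 − 113,400| = 11,930 Hz = 11.93 kHz.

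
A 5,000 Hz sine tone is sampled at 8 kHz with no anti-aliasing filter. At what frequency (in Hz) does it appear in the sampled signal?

Nyquist = 8,000/2 = 4,000 Hz; 5,000 Hz exceeds it.
Alias = |5,000 − 1×8,000| = |5,000 − 8,000| = 3,000 Hz.

3,000 Hz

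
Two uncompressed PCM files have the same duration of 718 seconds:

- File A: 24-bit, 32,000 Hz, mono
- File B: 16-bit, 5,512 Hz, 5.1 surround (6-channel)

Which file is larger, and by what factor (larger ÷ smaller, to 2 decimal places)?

File A: 32,000 × 3 × 1 = 96,000 bytes/s.
File B: 5,512 × 2 × 6 = 66,144 bytes/s.
File A is larger; ratio = 68,928,000 / 47,491,392 = 1.45.

File A, by a factor of 1.45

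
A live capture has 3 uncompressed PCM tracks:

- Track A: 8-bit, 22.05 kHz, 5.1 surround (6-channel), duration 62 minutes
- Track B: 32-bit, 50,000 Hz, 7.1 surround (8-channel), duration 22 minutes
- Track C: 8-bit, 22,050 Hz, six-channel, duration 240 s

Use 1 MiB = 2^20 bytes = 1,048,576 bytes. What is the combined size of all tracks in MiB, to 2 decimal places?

2513.80 MiB

Track A: 62 minutes = 3,720 s; 22,050 × 3,720 × 1 × 6 = 492,156,000 bytes.
Track B: 22 minutes = 1,320 s; 50,000 × 1,320 × 4 × 8 = 2,112,000,000 bytes.
Track C: 22,050 × 240 × 1 × 6 = 31,752,000 bytes.
Total = 2,635,908,000 bytes = 2513.80 MiB.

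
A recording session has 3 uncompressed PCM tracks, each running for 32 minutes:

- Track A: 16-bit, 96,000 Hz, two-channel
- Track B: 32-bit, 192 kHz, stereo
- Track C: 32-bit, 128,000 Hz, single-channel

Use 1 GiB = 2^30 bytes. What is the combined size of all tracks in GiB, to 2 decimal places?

32 minutes = 1,920 s.
Track A: 96,000 × 1,920 × 2 × 2 = 737,280,000 bytes.
Track B: 192,000 × 1,920 × 4 × 2 = 2,949,120,000 bytes.
Track C: 128,000 × 1,920 × 4 × 1 = 983,040,000 bytes.
Total = 4,669,440,000 bytes = 4.35 GiB.

4.35 GiB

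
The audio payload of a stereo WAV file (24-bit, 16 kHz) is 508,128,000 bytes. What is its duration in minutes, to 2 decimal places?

88.22 minutes

Byte rate = 16,000 × 3 × 2 = 96,000 bytes/s.
Duration = 508,128,000 / 96,000 = 5,293 s.
5,293 s / 60 = 88.22 minutes.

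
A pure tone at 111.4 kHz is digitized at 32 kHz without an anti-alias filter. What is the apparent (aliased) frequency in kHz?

15.4 kHz

Nyquist = 32,000/2 = 16,000 Hz; 111,400 Hz exceeds it.
Alias = |111,400 − 3×32,000| = |111,400 − 96,000| = 15,400 Hz = 15.4 kHz.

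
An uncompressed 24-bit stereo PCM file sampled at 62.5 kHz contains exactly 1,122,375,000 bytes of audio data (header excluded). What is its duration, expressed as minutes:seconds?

49:53

Byte rate = 62,500 × 3 × 2 = 375,000 bytes/s.
Duration = 1,122,375,000 / 375,000 = 2,993 s.
2,993 s = 49:53.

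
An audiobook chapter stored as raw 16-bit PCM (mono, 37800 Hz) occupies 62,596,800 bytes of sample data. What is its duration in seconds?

828 seconds

Byte rate = 37,800 × 2 × 1 = 75,600 bytes/s.
Duration = 62,596,800 / 75,600 = 828 s.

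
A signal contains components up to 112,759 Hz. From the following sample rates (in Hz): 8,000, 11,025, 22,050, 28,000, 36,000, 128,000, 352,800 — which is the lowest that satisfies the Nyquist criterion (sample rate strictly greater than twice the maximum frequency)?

352,800 Hz

Need sample rate > 2 × 112,759 = 225,518 Hz.
Lowest listed rate above 225,518 Hz is 352,800 Hz.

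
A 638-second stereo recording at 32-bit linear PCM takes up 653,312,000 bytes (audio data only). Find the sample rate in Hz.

128,000 Hz

Bytes = sample_rate × seconds × bytes_per_sample × channels.
sample_rate = 653,312,000 / (638 × 4 × 2) = 653,312,000 / 5,104 = 128,000 Hz.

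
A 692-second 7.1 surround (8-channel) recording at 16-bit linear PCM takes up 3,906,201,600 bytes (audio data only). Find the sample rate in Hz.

Bytes = sample_rate × seconds × bytes_per_sample × channels.
sample_rate = 3,906,201,600 / (692 × 2 × 8) = 3,906,201,600 / 11,072 = 352,800 Hz.

352,800 Hz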